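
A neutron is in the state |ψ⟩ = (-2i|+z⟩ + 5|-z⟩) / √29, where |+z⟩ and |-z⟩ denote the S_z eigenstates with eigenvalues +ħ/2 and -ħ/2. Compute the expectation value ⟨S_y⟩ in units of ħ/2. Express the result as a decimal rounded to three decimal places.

0.690

⟨σ_y⟩ = 2 Im(a* b)/(|a|²+|b|²) with a = -2i, b = 5.
a* b = 10i, so ⟨σ_y⟩ = 20/29.
⟨S_y⟩ = (ħ/2)·⟨σ_y⟩.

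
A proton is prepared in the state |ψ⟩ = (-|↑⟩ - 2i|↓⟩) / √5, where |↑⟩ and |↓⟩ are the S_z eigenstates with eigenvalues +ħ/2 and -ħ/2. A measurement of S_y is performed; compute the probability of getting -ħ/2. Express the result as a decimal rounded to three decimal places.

0.100

|-y⟩ = (|↑⟩ - i|↓⟩)/√2, so ⟨-y|ψ⟩ = (1) / (√2·√5).
P = |1|² / 10 = 1/10.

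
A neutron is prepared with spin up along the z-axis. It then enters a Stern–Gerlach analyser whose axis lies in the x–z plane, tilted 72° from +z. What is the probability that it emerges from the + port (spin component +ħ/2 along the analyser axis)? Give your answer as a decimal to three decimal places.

For spin-½, the probability of finding spin-up along an axis at angle θ to the initial spin direction is cos²(θ/2); spin-down is sin²(θ/2).
θ = 72°, so P = cos²(36°) ≈ 0.655.

0.655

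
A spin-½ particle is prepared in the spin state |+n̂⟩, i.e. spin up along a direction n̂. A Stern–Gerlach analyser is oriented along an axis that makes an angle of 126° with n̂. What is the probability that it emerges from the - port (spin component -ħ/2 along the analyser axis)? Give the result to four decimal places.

0.7939

For spin-½, the probability of finding spin-up along an axis at angle θ to the initial spin direction is cos²(θ/2); spin-down is sin²(θ/2).
θ = 126°, so P = sin²(63°) ≈ 0.7939.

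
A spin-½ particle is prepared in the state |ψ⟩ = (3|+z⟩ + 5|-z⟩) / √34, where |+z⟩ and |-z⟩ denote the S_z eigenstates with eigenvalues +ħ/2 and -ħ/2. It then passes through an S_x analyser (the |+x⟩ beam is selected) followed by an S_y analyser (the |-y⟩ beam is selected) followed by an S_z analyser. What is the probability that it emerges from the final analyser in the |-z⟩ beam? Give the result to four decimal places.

First analyser (S_x): P(|+x⟩) = |⟨+x|ψ⟩|² = 64/68.
After stage 1 the state is |+x⟩; P(|-y⟩) = |⟨-y|+x⟩|² = 1/2.
After stage 2 the state is |-y⟩; P(|-z⟩) = |⟨-z|-y⟩|² = 1/2.
Joint probability = 64/68 × 1/2 × 1/2 = 0.2353.

0.2353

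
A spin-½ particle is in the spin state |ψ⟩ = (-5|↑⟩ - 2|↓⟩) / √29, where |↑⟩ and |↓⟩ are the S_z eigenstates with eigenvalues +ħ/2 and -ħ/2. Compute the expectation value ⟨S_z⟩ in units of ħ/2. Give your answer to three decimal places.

⟨σ_z⟩ = |a|² - |b|² divided by |a|²+|b|², with a, b the |↑⟩, |↓⟩ amplitudes.
= (25 - 4)/29 = 21/29.
⟨S_z⟩ = (ħ/2)·⟨σ_z⟩.

0.724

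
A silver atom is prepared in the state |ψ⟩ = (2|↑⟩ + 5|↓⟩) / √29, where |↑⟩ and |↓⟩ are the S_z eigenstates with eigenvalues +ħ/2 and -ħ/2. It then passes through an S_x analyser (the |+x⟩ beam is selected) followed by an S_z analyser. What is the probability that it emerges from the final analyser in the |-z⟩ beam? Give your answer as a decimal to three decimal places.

0.422

First analyser (S_x): P(|+x⟩) = |⟨+x|ψ⟩|² = 49/58.
After stage 1 the state is |+x⟩; P(|-z⟩) = |⟨-z|+x⟩|² = 1/2.
Joint probability = 49/58 × 1/2 = 0.422.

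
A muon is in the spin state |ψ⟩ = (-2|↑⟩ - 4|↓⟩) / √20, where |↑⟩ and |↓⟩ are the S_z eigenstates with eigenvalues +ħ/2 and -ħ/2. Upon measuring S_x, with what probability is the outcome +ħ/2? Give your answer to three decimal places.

|+x⟩ = (|↑⟩ + |↓⟩)/√2, so ⟨+x|ψ⟩ = (-6) / (√2·√20).
P = |-6|² / 40 = 36/40.

0.900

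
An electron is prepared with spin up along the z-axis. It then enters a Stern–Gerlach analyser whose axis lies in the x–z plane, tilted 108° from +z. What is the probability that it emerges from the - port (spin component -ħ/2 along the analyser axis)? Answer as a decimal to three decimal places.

0.655

For spin-½, the probability of finding spin-up along an axis at angle θ to the initial spin direction is cos²(θ/2); spin-down is sin²(θ/2).
θ = 108°, so P = sin²(54°) ≈ 0.655.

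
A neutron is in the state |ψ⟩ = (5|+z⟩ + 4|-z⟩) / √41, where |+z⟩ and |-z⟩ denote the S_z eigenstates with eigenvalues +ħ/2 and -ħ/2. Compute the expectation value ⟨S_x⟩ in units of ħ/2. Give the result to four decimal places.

⟨σ_x⟩ = 2 Re(a* b)/(|a|²+|b|²) with a = 5, b = 4.
a* b = 20, so ⟨σ_x⟩ = 40/41.
⟨S_x⟩ = (ħ/2)·⟨σ_x⟩.

0.9756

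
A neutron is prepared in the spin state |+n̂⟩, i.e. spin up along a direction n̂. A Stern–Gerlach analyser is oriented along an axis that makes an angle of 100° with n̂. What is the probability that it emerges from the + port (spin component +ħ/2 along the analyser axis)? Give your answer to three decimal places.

For spin-½, the probability of finding spin-up along an axis at angle θ to the initial spin direction is cos²(θ/2); spin-down is sin²(θ/2).
θ = 100°, so P = cos²(50°) ≈ 0.413.

0.413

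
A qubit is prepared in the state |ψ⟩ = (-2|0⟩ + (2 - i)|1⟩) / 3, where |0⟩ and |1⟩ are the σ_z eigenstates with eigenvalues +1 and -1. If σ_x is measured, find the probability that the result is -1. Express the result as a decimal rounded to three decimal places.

|-x⟩ = (|0⟩ - |1⟩)/√2, so ⟨-x|ψ⟩ = (-4 + i) / (√2·3).
P = |-4 + i|² / 18 = 17/18.

0.944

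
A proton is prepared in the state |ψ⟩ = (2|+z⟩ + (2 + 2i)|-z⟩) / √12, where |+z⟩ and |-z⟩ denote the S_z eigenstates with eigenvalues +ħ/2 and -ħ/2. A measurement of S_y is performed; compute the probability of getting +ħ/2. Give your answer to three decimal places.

|+y⟩ = (|+z⟩ + i|-z⟩)/√2, so ⟨+y|ψ⟩ = (4 - 2i) / (√2·√12).
P = |4 - 2i|² / 24 = 20/24.

0.833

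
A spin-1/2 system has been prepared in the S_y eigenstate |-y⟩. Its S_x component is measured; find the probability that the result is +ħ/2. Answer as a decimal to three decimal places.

0.500

In the S_z basis, |-y⟩ = (|↑⟩ - i|↓⟩)/√2 and |+x⟩ = (|↑⟩ + |↓⟩)/√2.
|⟨+x|-y⟩|² = 1/2.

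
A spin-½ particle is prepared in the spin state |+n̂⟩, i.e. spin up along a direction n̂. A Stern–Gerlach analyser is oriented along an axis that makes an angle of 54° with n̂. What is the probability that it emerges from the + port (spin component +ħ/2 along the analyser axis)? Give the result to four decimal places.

For spin-½, the probability of finding spin-up along an axis at angle θ to the initial spin direction is cos²(θ/2); spin-down is sin²(θ/2).
θ = 54°, so P = cos²(27°) ≈ 0.7939.

0.7939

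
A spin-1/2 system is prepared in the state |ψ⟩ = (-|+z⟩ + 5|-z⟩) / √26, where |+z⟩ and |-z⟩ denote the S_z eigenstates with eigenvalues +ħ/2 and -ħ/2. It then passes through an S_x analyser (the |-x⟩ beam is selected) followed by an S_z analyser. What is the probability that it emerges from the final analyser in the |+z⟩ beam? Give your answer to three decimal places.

0.346

First analyser (S_x): P(|-x⟩) = |⟨-x|ψ⟩|² = 36/52.
After stage 1 the state is |-x⟩; P(|+z⟩) = |⟨+z|-x⟩|² = 1/2.
Joint probability = 36/52 × 1/2 = 0.346.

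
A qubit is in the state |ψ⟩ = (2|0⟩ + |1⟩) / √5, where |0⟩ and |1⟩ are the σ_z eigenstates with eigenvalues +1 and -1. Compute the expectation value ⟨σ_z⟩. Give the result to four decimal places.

⟨σ_z⟩ = |a|² - |b|² divided by |a|²+|b|², with a, b the |0⟩, |1⟩ amplitudes.
= (4 - 1)/5 = 3/5.

0.6000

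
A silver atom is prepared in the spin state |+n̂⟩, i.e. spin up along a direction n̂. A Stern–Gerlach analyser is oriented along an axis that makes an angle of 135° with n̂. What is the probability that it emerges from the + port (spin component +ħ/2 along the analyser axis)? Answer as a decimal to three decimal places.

For spin-½, the probability of finding spin-up along an axis at angle θ to the initial spin direction is cos²(θ/2); spin-down is sin²(θ/2).
θ = 135°, so P = cos²(67.5°) ≈ 0.146.

0.146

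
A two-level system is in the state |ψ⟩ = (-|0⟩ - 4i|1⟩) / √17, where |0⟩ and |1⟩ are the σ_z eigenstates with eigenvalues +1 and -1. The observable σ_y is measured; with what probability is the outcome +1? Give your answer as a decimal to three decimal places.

|+y⟩ = (|0⟩ + i|1⟩)/√2, so ⟨+y|ψ⟩ = (-5) / (√2·√17).
P = |-5|² / 34 = 25/34.

0.735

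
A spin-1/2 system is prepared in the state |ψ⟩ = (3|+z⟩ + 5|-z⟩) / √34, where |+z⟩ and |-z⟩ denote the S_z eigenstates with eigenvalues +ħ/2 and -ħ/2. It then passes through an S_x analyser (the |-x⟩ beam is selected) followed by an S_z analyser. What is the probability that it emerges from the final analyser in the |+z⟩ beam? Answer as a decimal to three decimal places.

First analyser (S_x): P(|-x⟩) = |⟨-x|ψ⟩|² = 4/68.
After stage 1 the state is |-x⟩; P(|+z⟩) = |⟨+z|-x⟩|² = 1/2.
Joint probability = 4/68 × 1/2 = 0.029.

0.029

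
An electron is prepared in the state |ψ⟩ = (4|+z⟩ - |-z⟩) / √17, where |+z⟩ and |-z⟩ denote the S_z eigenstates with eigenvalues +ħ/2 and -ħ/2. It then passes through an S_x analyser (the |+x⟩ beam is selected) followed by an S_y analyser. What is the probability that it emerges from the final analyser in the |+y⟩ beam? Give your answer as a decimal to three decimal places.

0.132

First analyser (S_x): P(|+x⟩) = |⟨+x|ψ⟩|² = 9/34.
After stage 1 the state is |+x⟩; P(|+y⟩) = |⟨+y|+x⟩|² = 1/2.
Joint probability = 9/34 × 1/2 = 0.132.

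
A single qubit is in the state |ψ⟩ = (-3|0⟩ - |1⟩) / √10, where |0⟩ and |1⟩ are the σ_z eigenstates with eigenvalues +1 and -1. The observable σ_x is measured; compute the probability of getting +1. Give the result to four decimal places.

|+x⟩ = (|0⟩ + |1⟩)/√2, so ⟨+x|ψ⟩ = (-4) / (√2·√10).
P = |-4|² / 20 = 16/20.

0.8000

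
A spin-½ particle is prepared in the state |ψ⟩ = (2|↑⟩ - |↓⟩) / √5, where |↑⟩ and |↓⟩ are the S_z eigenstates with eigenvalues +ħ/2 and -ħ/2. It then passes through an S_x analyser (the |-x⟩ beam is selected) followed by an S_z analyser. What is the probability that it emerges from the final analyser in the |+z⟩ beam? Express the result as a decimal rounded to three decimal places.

First analyser (S_x): P(|-x⟩) = |⟨-x|ψ⟩|² = 9/10.
After stage 1 the state is |-x⟩; P(|+z⟩) = |⟨+z|-x⟩|² = 1/2.
Joint probability = 9/10 × 1/2 = 0.450.

0.450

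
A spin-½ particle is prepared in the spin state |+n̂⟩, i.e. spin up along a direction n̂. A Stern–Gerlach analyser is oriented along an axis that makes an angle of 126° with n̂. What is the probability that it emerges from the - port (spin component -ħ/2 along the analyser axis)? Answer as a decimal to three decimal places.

For spin-½, the probability of finding spin-up along an axis at angle θ to the initial spin direction is cos²(θ/2); spin-down is sin²(θ/2).
θ = 126°, so P = sin²(63°) ≈ 0.794.

0.794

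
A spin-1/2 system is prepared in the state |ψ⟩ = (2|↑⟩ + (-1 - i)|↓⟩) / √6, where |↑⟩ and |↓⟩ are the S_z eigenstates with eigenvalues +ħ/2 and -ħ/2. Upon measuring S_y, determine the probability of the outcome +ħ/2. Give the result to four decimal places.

0.1667

|+y⟩ = (|↑⟩ + i|↓⟩)/√2, so ⟨+y|ψ⟩ = (1 + i) / (√2·√6).
P = |1 + i|² / 12 = 2/12.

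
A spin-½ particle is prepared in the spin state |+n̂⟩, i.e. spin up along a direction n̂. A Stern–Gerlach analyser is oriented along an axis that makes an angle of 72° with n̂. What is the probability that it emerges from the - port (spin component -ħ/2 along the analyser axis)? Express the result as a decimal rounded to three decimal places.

0.345

For spin-½, the probability of finding spin-up along an axis at angle θ to the initial spin direction is cos²(θ/2); spin-down is sin²(θ/2).
θ = 72°, so P = sin²(36°) ≈ 0.345.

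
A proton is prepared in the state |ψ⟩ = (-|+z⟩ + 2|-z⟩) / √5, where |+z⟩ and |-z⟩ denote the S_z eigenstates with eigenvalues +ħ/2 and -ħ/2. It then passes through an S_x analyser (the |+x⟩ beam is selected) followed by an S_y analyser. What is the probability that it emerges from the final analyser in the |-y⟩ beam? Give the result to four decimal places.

First analyser (S_x): P(|+x⟩) = |⟨+x|ψ⟩|² = 1/10.
After stage 1 the state is |+x⟩; P(|-y⟩) = |⟨-y|+x⟩|² = 1/2.
Joint probability = 1/10 × 1/2 = 0.0500.

0.0500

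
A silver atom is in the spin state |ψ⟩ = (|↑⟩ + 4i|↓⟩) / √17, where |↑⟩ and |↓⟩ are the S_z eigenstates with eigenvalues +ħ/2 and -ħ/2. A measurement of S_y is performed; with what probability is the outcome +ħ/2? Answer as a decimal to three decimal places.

0.735

|+y⟩ = (|↑⟩ + i|↓⟩)/√2, so ⟨+y|ψ⟩ = (5) / (√2·√17).
P = |5|² / 34 = 25/34.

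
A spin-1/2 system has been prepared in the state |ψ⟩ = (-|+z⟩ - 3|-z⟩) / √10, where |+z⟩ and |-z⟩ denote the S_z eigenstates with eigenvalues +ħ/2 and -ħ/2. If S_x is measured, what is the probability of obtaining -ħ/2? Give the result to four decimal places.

|-x⟩ = (|+z⟩ - |-z⟩)/√2, so ⟨-x|ψ⟩ = (2) / (√2·√10).
P = |2|² / 20 = 4/20.

0.2000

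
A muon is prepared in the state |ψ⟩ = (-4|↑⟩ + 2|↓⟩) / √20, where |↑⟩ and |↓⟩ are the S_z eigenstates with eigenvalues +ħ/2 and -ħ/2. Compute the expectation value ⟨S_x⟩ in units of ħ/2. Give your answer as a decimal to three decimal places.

⟨σ_x⟩ = 2 Re(a* b)/(|a|²+|b|²) with a = -4, b = 2.
a* b = -8, so ⟨σ_x⟩ = -16/20.
⟨S_x⟩ = (ħ/2)·⟨σ_x⟩.

-0.800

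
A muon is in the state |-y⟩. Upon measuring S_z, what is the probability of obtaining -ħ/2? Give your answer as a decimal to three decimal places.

0.500

In the S_z basis, |-y⟩ = (|↑⟩ - i|↓⟩)/√2 and |-z⟩ = |↓⟩.
|⟨-z|-y⟩|² = 1/2.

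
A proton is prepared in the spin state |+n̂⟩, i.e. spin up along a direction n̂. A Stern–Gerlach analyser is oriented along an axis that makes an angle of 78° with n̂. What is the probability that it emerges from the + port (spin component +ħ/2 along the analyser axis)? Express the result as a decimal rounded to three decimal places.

For spin-½, the probability of finding spin-up along an axis at angle θ to the initial spin direction is cos²(θ/2); spin-down is sin²(θ/2).
θ = 78°, so P = cos²(39°) ≈ 0.604.

0.604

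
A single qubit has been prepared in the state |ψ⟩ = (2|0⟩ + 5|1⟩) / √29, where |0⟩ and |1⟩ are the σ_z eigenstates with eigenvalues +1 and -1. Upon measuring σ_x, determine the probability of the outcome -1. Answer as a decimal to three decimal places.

0.155

|-x⟩ = (|0⟩ - |1⟩)/√2, so ⟨-x|ψ⟩ = (-3) / (√2·√29).
P = |-3|² / 58 = 9/58.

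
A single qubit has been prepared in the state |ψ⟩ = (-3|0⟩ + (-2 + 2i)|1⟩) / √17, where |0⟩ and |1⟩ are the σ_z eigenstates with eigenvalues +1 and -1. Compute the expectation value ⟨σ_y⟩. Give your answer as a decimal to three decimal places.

⟨σ_y⟩ = 2 Im(a* b)/(|a|²+|b|²) with a = -3, b = (-2 + 2i).
a* b = (6 - 6i), so ⟨σ_y⟩ = -12/17.

-0.706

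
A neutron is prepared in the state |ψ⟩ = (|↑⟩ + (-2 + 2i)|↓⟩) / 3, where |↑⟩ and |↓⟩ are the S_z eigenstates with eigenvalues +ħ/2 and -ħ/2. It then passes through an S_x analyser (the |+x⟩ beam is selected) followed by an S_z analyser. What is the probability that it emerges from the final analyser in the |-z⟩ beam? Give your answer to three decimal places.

0.139

First analyser (S_x): P(|+x⟩) = |⟨+x|ψ⟩|² = 5/18.
After stage 1 the state is |+x⟩; P(|-z⟩) = |⟨-z|+x⟩|² = 1/2.
Joint probability = 5/18 × 1/2 = 0.139.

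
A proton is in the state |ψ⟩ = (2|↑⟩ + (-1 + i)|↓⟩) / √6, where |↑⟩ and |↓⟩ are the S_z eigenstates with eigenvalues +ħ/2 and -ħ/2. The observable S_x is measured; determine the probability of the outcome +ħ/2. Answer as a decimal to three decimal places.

|+x⟩ = (|↑⟩ + |↓⟩)/√2, so ⟨+x|ψ⟩ = (1 + i) / (√2·√6).
P = |1 + i|² / 12 = 2/12.

0.167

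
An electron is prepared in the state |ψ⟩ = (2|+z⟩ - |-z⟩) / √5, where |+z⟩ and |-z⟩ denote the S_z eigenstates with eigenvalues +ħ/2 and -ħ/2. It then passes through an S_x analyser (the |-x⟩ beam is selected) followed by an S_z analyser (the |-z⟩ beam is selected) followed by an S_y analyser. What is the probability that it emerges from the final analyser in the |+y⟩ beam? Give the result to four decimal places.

0.2250

First analyser (S_x): P(|-x⟩) = |⟨-x|ψ⟩|² = 9/10.
After stage 1 the state is |-x⟩; P(|-z⟩) = |⟨-z|-x⟩|² = 1/2.
After stage 2 the state is |-z⟩; P(|+y⟩) = |⟨+y|-z⟩|² = 1/2.
Joint probability = 9/10 × 1/2 × 1/2 = 0.2250.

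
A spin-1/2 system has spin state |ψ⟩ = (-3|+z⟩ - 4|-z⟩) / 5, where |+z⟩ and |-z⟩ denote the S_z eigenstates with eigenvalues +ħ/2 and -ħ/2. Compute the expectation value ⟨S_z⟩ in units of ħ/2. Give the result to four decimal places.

-0.2800

⟨σ_z⟩ = |a|² - |b|² divided by |a|²+|b|², with a, b the |+z⟩, |-z⟩ amplitudes.
= (9 - 16)/25 = -7/25.
⟨S_z⟩ = (ħ/2)·⟨σ_z⟩.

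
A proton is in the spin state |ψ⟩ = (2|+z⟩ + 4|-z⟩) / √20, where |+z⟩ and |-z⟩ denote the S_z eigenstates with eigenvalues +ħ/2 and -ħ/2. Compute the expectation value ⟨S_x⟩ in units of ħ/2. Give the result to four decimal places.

⟨σ_x⟩ = 2 Re(a* b)/(|a|²+|b|²) with a = 2, b = 4.
a* b = 8, so ⟨σ_x⟩ = 16/20.
⟨S_x⟩ = (ħ/2)·⟨σ_x⟩.

0.8000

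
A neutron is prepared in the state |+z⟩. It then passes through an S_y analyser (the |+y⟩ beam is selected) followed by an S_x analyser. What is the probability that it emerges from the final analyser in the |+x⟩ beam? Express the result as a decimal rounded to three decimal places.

First analyser (S_y): from |+z⟩, P(|+y⟩) = 1/2.
After stage 1 the state is |+y⟩; P(|+x⟩) = |⟨+x|+y⟩|² = 1/2.
Joint probability = 1/2 × 1/2 = 0.250.

0.250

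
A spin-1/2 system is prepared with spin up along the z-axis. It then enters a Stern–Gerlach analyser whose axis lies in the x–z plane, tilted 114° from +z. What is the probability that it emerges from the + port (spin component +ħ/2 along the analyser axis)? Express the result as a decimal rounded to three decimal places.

0.297

For spin-½, the probability of finding spin-up along an axis at angle θ to the initial spin direction is cos²(θ/2); spin-down is sin²(θ/2).
θ = 114°, so P = cos²(57°) ≈ 0.297.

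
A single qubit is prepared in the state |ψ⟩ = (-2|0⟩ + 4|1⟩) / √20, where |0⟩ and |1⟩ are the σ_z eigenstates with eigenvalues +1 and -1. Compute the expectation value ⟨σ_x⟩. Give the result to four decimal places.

-0.8000

⟨σ_x⟩ = 2 Re(a* b)/(|a|²+|b|²) with a = -2, b = 4.
a* b = -8, so ⟨σ_x⟩ = -16/20.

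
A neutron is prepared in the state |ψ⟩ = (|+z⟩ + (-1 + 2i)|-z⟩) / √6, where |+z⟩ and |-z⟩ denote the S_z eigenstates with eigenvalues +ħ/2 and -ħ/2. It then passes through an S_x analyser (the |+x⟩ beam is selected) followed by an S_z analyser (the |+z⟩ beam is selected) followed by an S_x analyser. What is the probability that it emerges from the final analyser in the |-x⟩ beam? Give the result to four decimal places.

First analyser (S_x): P(|+x⟩) = |⟨+x|ψ⟩|² = 4/12.
After stage 1 the state is |+x⟩; P(|+z⟩) = |⟨+z|+x⟩|² = 1/2.
After stage 2 the state is |+z⟩; P(|-x⟩) = |⟨-x|+z⟩|² = 1/2.
Joint probability = 4/12 × 1/2 × 1/2 = 0.0833.

0.0833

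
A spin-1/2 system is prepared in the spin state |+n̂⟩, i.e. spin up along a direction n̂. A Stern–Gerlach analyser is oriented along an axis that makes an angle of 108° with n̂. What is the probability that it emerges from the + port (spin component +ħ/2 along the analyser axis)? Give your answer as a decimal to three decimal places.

For spin-½, the probability of finding spin-up along an axis at angle θ to the initial spin direction is cos²(θ/2); spin-down is sin²(θ/2).
θ = 108°, so P = cos²(54°) ≈ 0.345.

0.345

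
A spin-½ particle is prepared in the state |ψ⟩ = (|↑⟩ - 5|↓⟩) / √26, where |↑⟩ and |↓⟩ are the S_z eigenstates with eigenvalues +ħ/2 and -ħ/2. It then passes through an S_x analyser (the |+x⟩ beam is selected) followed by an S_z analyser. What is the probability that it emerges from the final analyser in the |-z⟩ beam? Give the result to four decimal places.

0.1538

First analyser (S_x): P(|+x⟩) = |⟨+x|ψ⟩|² = 16/52.
After stage 1 the state is |+x⟩; P(|-z⟩) = |⟨-z|+x⟩|² = 1/2.
Joint probability = 16/52 × 1/2 = 0.1538.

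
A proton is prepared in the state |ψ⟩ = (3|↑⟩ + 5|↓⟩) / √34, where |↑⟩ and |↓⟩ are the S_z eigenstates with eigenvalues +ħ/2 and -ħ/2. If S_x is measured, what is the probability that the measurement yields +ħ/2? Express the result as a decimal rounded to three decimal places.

|+x⟩ = (|↑⟩ + |↓⟩)/√2, so ⟨+x|ψ⟩ = (8) / (√2·√34).
P = |8|² / 68 = 64/68.

0.941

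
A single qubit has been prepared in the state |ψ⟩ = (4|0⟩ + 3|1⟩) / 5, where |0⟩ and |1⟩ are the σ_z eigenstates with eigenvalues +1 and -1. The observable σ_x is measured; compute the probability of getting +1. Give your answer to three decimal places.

|+x⟩ = (|0⟩ + |1⟩)/√2, so ⟨+x|ψ⟩ = (7) / (√2·5).
P = |7|² / 50 = 49/50.

0.980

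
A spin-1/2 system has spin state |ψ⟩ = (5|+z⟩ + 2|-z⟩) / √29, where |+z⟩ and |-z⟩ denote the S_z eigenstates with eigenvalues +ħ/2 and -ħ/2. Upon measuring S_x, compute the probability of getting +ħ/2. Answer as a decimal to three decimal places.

0.845

|+x⟩ = (|+z⟩ + |-z⟩)/√2, so ⟨+x|ψ⟩ = (7) / (√2·√29).
P = |7|² / 58 = 49/58.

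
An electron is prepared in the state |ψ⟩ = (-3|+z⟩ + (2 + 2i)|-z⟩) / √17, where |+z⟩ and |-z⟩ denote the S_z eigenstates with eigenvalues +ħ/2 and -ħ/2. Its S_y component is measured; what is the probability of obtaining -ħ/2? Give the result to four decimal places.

|-y⟩ = (|+z⟩ - i|-z⟩)/√2, so ⟨-y|ψ⟩ = (-5 + 2i) / (√2·√17).
P = |-5 + 2i|² / 34 = 29/34.

0.8529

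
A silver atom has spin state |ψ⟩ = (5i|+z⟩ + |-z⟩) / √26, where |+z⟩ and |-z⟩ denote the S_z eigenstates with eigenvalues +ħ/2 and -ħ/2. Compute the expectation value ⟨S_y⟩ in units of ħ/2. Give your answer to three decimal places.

-0.385

⟨σ_y⟩ = 2 Im(a* b)/(|a|²+|b|²) with a = 5i, b = 1.
a* b = -5i, so ⟨σ_y⟩ = -10/26.
⟨S_y⟩ = (ħ/2)·⟨σ_y⟩.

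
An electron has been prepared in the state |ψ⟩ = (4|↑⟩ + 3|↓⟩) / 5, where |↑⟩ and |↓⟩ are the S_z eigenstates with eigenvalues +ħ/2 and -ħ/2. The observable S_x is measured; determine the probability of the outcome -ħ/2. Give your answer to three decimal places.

|-x⟩ = (|↑⟩ - |↓⟩)/√2, so ⟨-x|ψ⟩ = (1) / (√2·5).
P = |1|² / 50 = 1/50.

0.020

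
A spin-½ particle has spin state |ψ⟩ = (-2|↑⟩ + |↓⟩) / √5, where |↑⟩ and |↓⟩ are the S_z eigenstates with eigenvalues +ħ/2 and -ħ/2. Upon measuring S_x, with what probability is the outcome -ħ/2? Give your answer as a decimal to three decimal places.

0.900

|-x⟩ = (|↑⟩ - |↓⟩)/√2, so ⟨-x|ψ⟩ = (-3) / (√2·√5).
P = |-3|² / 10 = 9/10.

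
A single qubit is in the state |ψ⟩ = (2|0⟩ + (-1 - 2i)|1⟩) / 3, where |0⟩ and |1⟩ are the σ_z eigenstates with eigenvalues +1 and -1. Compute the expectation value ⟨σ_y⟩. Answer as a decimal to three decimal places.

⟨σ_y⟩ = 2 Im(a* b)/(|a|²+|b|²) with a = 2, b = (-1 - 2i).
a* b = (-2 - 4i), so ⟨σ_y⟩ = -8/9.

-0.889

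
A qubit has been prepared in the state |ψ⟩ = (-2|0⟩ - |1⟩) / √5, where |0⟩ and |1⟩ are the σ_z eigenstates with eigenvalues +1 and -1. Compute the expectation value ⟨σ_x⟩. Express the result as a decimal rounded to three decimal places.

0.800

⟨σ_x⟩ = 2 Re(a* b)/(|a|²+|b|²) with a = -2, b = -1.
a* b = 2, so ⟨σ_x⟩ = 4/5.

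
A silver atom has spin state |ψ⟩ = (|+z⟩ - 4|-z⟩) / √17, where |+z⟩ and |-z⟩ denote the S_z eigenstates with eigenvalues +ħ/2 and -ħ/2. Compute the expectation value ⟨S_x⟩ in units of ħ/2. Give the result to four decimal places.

⟨σ_x⟩ = 2 Re(a* b)/(|a|²+|b|²) with a = 1, b = -4.
a* b = -4, so ⟨σ_x⟩ = -8/17.
⟨S_x⟩ = (ħ/2)·⟨σ_x⟩.

-0.4706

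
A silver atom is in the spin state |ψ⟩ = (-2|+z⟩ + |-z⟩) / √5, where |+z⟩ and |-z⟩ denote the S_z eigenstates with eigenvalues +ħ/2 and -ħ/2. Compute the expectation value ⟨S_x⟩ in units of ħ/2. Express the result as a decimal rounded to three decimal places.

⟨σ_x⟩ = 2 Re(a* b)/(|a|²+|b|²) with a = -2, b = 1.
a* b = -2, so ⟨σ_x⟩ = -4/5.
⟨S_x⟩ = (ħ/2)·⟨σ_x⟩.

-0.800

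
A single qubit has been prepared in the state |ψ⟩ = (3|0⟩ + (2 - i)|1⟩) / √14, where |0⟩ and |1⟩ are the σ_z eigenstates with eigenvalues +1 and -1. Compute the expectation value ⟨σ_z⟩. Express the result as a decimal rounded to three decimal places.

⟨σ_z⟩ = |a|² - |b|² divided by |a|²+|b|², with a, b the |0⟩, |1⟩ amplitudes.
= (9 - 5)/14 = 4/14.

0.286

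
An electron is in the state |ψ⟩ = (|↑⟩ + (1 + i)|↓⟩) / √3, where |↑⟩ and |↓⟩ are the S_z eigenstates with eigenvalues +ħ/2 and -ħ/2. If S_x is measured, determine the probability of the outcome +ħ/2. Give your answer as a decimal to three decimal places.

|+x⟩ = (|↑⟩ + |↓⟩)/√2, so ⟨+x|ψ⟩ = (2 + i) / (√2·√3).
P = |2 + i|² / 6 = 5/6.

0.833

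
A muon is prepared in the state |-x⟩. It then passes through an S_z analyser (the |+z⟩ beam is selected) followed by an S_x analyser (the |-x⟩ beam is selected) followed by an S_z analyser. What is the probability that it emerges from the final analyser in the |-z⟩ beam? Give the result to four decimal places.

0.1250

First analyser (S_z): from |-x⟩, P(|+z⟩) = 1/2.
After stage 1 the state is |+z⟩; P(|-x⟩) = |⟨-x|+z⟩|² = 1/2.
After stage 2 the state is |-x⟩; P(|-z⟩) = |⟨-z|-x⟩|² = 1/2.
Joint probability = 1/2 × 1/2 × 1/2 = 0.1250.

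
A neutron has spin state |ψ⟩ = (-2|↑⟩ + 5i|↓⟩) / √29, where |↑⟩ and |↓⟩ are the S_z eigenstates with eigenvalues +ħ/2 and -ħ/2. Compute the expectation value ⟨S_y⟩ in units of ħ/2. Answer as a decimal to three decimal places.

⟨σ_y⟩ = 2 Im(a* b)/(|a|²+|b|²) with a = -2, b = 5i.
a* b = -10i, so ⟨σ_y⟩ = -20/29.
⟨S_y⟩ = (ħ/2)·⟨σ_y⟩.

-0.690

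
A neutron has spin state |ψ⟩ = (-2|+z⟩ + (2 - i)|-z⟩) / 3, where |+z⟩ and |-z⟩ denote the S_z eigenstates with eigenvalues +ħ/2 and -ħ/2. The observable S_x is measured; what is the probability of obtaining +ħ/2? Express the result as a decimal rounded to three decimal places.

0.056

|+x⟩ = (|+z⟩ + |-z⟩)/√2, so ⟨+x|ψ⟩ = (-i) / (√2·3).
P = |-i|² / 18 = 1/18.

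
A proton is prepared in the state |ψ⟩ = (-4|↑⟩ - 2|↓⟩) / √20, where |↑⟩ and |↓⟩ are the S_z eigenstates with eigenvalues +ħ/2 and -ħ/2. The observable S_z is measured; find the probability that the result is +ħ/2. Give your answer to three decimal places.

The +ħ/2 outcome corresponds to |↑⟩. Its amplitude in |ψ⟩ is -4/√20.
P = |-4|² / 20 = 16/20.

0.800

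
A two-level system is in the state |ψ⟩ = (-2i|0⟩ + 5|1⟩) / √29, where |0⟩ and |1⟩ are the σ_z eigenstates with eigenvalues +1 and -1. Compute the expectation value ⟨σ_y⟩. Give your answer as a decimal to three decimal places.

0.690

⟨σ_y⟩ = 2 Im(a* b)/(|a|²+|b|²) with a = -2i, b = 5.
a* b = 10i, so ⟨σ_y⟩ = 20/29.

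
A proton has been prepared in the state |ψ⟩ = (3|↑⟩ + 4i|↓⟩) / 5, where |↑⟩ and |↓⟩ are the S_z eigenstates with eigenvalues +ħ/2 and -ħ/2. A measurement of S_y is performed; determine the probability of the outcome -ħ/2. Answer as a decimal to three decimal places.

|-y⟩ = (|↑⟩ - i|↓⟩)/√2, so ⟨-y|ψ⟩ = (-1) / (√2·5).
P = |-1|² / 50 = 1/50.

0.020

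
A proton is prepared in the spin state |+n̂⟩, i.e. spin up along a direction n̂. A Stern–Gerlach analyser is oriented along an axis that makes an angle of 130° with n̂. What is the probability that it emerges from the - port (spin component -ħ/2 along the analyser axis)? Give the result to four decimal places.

For spin-½, the probability of finding spin-up along an axis at angle θ to the initial spin direction is cos²(θ/2); spin-down is sin²(θ/2).
θ = 130°, so P = sin²(65°) ≈ 0.8214.

0.8214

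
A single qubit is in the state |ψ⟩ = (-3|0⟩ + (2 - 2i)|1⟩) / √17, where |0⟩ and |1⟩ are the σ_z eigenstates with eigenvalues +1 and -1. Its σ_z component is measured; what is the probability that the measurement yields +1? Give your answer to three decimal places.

The +1 outcome corresponds to |0⟩. Its amplitude in |ψ⟩ is -3/√17.
P = |-3|² / 17 = 9/17.

0.529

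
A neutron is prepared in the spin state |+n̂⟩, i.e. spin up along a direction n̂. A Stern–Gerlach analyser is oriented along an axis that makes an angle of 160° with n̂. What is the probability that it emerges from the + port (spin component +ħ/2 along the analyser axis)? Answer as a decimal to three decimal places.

For spin-½, the probability of finding spin-up along an axis at angle θ to the initial spin direction is cos²(θ/2); spin-down is sin²(θ/2).
θ = 160°, so P = cos²(80°) ≈ 0.030.

0.030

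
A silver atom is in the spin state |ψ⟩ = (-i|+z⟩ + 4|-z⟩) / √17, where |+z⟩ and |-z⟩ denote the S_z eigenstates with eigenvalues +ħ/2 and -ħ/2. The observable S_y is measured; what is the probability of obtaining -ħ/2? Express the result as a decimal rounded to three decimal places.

0.265

|-y⟩ = (|+z⟩ - i|-z⟩)/√2, so ⟨-y|ψ⟩ = (3i) / (√2·√17).
P = |3i|² / 34 = 9/34.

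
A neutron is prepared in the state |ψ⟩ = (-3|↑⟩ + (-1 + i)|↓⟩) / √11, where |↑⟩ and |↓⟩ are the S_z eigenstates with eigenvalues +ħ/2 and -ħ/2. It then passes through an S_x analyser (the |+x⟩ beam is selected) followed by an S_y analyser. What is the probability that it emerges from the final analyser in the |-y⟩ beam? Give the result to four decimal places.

First analyser (S_x): P(|+x⟩) = |⟨+x|ψ⟩|² = 17/22.
After stage 1 the state is |+x⟩; P(|-y⟩) = |⟨-y|+x⟩|² = 1/2.
Joint probability = 17/22 × 1/2 = 0.3864.

0.3864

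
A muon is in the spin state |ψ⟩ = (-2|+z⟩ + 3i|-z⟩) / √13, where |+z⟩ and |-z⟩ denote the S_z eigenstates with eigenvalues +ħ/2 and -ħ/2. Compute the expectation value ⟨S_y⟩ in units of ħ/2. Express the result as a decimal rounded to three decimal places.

-0.923

⟨σ_y⟩ = 2 Im(a* b)/(|a|²+|b|²) with a = -2, b = 3i.
a* b = -6i, so ⟨σ_y⟩ = -12/13.
⟨S_y⟩ = (ħ/2)·⟨σ_y⟩.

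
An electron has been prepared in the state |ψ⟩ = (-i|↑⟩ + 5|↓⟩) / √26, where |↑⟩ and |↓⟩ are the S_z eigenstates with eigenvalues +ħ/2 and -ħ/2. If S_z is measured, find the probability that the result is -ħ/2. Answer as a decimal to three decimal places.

0.962

The -ħ/2 outcome corresponds to |↓⟩. Its amplitude in |ψ⟩ is 5/√26.
P = |5|² / 26 = 25/26.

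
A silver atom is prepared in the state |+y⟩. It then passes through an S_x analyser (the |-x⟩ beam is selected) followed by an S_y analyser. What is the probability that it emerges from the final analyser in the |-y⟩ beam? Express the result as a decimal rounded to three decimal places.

First analyser (S_x): from |+y⟩, P(|-x⟩) = 1/2.
After stage 1 the state is |-x⟩; P(|-y⟩) = |⟨-y|-x⟩|² = 1/2.
Joint probability = 1/2 × 1/2 = 0.250.

0.250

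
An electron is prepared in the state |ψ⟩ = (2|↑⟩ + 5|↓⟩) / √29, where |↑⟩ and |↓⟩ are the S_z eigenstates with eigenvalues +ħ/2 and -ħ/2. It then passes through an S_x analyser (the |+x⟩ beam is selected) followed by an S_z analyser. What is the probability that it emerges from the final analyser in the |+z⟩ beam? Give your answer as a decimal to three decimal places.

0.422

First analyser (S_x): P(|+x⟩) = |⟨+x|ψ⟩|² = 49/58.
After stage 1 the state is |+x⟩; P(|+z⟩) = |⟨+z|+x⟩|² = 1/2.
Joint probability = 49/58 × 1/2 = 0.422.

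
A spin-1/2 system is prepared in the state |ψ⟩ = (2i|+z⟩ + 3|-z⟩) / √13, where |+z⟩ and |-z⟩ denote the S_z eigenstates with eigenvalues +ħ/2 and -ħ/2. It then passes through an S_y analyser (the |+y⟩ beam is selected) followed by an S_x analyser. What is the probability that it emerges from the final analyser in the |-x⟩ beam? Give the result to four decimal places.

0.0192

First analyser (S_y): P(|+y⟩) = |⟨+y|ψ⟩|² = 1/26.
After stage 1 the state is |+y⟩; P(|-x⟩) = |⟨-x|+y⟩|² = 1/2.
Joint probability = 1/26 × 1/2 = 0.0192.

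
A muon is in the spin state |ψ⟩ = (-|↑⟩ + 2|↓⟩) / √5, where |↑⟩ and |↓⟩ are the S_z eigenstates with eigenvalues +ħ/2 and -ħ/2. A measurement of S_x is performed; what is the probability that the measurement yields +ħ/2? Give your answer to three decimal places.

|+x⟩ = (|↑⟩ + |↓⟩)/√2, so ⟨+x|ψ⟩ = (1) / (√2·√5).
P = |1|² / 10 = 1/10.

0.100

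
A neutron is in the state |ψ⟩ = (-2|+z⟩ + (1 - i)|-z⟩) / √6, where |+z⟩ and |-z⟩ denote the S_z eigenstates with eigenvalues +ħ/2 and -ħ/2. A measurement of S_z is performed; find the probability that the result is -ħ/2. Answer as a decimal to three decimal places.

0.333

The -ħ/2 outcome corresponds to |-z⟩. Its amplitude in |ψ⟩ is (1 - i)/√6.
P = |1 - i|² / 6 = 2/6.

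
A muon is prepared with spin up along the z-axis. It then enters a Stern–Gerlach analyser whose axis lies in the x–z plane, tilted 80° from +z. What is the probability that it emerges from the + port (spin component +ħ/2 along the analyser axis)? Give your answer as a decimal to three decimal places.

For spin-½, the probability of finding spin-up along an axis at angle θ to the initial spin direction is cos²(θ/2); spin-down is sin²(θ/2).
θ = 80°, so P = cos²(40°) ≈ 0.587.

0.587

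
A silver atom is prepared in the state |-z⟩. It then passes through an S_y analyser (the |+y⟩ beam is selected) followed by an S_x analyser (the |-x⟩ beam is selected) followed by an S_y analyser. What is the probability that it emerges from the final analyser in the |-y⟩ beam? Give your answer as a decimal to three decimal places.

0.125

First analyser (S_y): from |-z⟩, P(|+y⟩) = 1/2.
After stage 1 the state is |+y⟩; P(|-x⟩) = |⟨-x|+y⟩|² = 1/2.
After stage 2 the state is |-x⟩; P(|-y⟩) = |⟨-y|-x⟩|² = 1/2.
Joint probability = 1/2 × 1/2 × 1/2 = 0.125.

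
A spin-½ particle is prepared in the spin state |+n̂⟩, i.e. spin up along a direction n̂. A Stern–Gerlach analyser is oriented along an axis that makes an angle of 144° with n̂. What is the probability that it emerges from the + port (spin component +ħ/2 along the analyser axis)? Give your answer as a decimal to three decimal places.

For spin-½, the probability of finding spin-up along an axis at angle θ to the initial spin direction is cos²(θ/2); spin-down is sin²(θ/2).
θ = 144°, so P = cos²(72°) ≈ 0.095.

0.095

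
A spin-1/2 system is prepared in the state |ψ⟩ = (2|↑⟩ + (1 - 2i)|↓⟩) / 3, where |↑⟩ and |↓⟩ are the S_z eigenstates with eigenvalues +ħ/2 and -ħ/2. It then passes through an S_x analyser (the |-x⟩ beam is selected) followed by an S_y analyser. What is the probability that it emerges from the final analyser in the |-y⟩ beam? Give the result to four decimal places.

0.1389

First analyser (S_x): P(|-x⟩) = |⟨-x|ψ⟩|² = 5/18.
After stage 1 the state is |-x⟩; P(|-y⟩) = |⟨-y|-x⟩|² = 1/2.
Joint probability = 5/18 × 1/2 = 0.1389.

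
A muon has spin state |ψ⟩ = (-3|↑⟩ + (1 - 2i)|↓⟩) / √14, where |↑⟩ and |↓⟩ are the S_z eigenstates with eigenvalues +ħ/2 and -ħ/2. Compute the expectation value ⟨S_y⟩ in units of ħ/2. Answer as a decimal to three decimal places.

0.857

⟨σ_y⟩ = 2 Im(a* b)/(|a|²+|b|²) with a = -3, b = (1 - 2i).
a* b = (-3 + 6i), so ⟨σ_y⟩ = 12/14.
⟨S_y⟩ = (ħ/2)·⟨σ_y⟩.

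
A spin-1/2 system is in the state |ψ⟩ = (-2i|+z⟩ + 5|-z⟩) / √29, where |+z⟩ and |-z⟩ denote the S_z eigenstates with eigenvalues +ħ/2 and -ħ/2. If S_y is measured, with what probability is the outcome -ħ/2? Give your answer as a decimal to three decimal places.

0.155

|-y⟩ = (|+z⟩ - i|-z⟩)/√2, so ⟨-y|ψ⟩ = (3i) / (√2·√29).
P = |3i|² / 58 = 9/58.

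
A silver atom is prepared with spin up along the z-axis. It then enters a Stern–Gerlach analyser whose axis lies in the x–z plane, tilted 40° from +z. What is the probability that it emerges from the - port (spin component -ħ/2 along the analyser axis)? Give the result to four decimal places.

0.1170

For spin-½, the probability of finding spin-up along an axis at angle θ to the initial spin direction is cos²(θ/2); spin-down is sin²(θ/2).
θ = 40°, so P = sin²(20°) ≈ 0.1170.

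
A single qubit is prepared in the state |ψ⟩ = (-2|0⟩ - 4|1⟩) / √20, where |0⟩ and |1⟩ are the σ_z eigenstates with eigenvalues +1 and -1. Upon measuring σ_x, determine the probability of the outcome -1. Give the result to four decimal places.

0.1000

|-x⟩ = (|0⟩ - |1⟩)/√2, so ⟨-x|ψ⟩ = (2) / (√2·√20).
P = |2|² / 40 = 4/40.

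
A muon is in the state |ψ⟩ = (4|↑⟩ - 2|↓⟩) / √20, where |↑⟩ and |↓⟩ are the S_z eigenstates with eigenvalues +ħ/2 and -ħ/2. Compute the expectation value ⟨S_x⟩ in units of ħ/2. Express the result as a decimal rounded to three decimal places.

-0.800

⟨σ_x⟩ = 2 Re(a* b)/(|a|²+|b|²) with a = 4, b = -2.
a* b = -8, so ⟨σ_x⟩ = -16/20.
⟨S_x⟩ = (ħ/2)·⟨σ_x⟩.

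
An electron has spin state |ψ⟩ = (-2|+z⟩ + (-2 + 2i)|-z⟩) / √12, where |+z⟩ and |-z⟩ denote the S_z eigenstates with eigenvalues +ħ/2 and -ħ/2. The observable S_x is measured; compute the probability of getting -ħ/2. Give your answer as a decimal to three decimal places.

0.167

|-x⟩ = (|+z⟩ - |-z⟩)/√2, so ⟨-x|ψ⟩ = (-2i) / (√2·√12).
P = |-2i|² / 24 = 4/24.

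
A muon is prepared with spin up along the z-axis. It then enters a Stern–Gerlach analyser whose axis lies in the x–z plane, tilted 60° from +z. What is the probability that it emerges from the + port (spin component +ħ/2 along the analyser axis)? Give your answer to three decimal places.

For spin-½, the probability of finding spin-up along an axis at angle θ to the initial spin direction is cos²(θ/2); spin-down is sin²(θ/2).
θ = 60°, so P = cos²(30°) ≈ 0.750.

0.750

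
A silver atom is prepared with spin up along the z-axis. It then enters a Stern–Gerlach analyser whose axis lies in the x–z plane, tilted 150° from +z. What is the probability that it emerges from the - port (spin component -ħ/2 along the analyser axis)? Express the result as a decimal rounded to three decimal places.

For spin-½, the probability of finding spin-up along an axis at angle θ to the initial spin direction is cos²(θ/2); spin-down is sin²(θ/2).
θ = 150°, so P = sin²(75°) ≈ 0.933.

0.933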